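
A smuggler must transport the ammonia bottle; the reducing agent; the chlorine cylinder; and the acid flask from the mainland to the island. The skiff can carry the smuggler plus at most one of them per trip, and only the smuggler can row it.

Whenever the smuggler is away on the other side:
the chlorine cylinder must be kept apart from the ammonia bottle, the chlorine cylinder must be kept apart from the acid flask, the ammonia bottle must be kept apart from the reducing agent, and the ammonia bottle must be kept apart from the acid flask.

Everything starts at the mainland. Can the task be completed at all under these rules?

Whatever the first load, the items left behind include a forbidden pair without the smuggler. No opening move is safe, so no plan exists.

No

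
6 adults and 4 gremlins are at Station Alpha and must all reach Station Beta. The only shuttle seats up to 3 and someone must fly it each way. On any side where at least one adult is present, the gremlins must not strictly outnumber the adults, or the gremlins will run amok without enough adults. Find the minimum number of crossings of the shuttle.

Counting alone: each trip to Station Beta takes at most 3 across and each return brings at least 1 back, so after t trips out (and t−1 returns) at most 3t − (t−1) of the 10 are across; that first reaches 10 at t = 5, so at least 9 crossings are needed.
The plan below uses exactly 9 crossings, so it is optimal:
1. 2 gremlins → Station Beta.  (Station Alpha: 6A 2G; Station Beta: 0A 2G)
2. 1 gremlin ← Station Alpha.  (Station Alpha: 6A 3G; Station Beta: 0A 1G)
3. 3 gremlins → Station Beta.  (Station Alpha: 6A 0G; Station Beta: 0A 4G)
4. 1 gremlin ← Station Alpha.  (Station Alpha: 6A 1G; Station Beta: 0A 3G)
5. 3 adults → Station Beta.  (Station Alpha: 3A 1G; Station Beta: 3A 3G)
6. 1 gremlin ← Station Alpha.  (Station Alpha: 3A 2G; Station Beta: 3A 2G)
7. 1 adult and 2 gremlins → Station Beta.  (Station Alpha: 2A 0G; Station Beta: 4A 4G)
8. 1 gremlin ← Station Alpha.  (Station Alpha: 2A 1G; Station Beta: 4A 3G)
9. 2 adults and 1 gremlin → Station Beta.  (Station Alpha: 0A 0G; Station Beta: 6A 4G)

9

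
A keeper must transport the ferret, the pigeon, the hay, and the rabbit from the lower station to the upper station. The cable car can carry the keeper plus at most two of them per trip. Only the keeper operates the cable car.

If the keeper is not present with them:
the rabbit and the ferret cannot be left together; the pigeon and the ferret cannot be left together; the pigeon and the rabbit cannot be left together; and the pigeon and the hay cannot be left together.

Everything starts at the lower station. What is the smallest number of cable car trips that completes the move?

Counting alone: the keeper can take at most 2 across per trip to the upper station, so moving all 4 needs at least 2 loaded trips out, with a return between consecutive ones — at least 3 crossings.
The safety rule pushes this higher. Following every safe sequence of crossings, the most of the 4 that can be at the upper station as the cable car arrives there on crossing 3 is 3 — never all 4.
So no plan with fewer than 5 crossings exists, and this one achieves 5:
1. Keeper goes to the upper station with the ferret and the pigeon.  [the lower station: the hay, the rabbit | the upper station: the ferret, the pigeon]
2. Keeper goes back to the lower station with the ferret.  [the lower station: the ferret, the hay, the rabbit | the upper station: the pigeon]
3. Keeper goes to the upper station with the ferret and the hay.  [the lower station: the rabbit | the upper station: the ferret, the hay, the pigeon]
4. Keeper goes back to the lower station with the pigeon.  [the lower station: the pigeon, the rabbit | the upper station: the ferret, the hay]
5. Keeper goes to the upper station with the pigeon and the rabbit.  [the lower station: — | the upper station: the ferret, the hay, the pigeon, the rabbit]

5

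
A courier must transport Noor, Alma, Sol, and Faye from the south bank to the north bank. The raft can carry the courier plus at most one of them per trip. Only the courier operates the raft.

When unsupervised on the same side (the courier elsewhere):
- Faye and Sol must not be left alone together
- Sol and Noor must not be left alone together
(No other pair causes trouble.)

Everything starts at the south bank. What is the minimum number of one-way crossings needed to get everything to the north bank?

Counting alone: the courier can take at most 1 across per trip to the north bank, so moving all 4 needs at least 4 loaded trips out, with a return between consecutive ones — at least 7 crossings.
The safety rule pushes this higher. Following every safe sequence of crossings, the most of the 4 that can be at the north bank as the raft arrives there on crossing 7 is 3 — never all 4.
So no plan with fewer than 9 crossings exists, and this one achieves 9:
1. Courier goes to the north bank with Sol.  [the south bank: Alma, Faye, Noor | the north bank: Sol]
2. Courier goes back to the south bank alone.  [the south bank: Alma, Faye, Noor | the north bank: Sol]
3. Courier goes to the north bank with Noor.  [the south bank: Alma, Faye | the north bank: Noor, Sol]
4. Courier goes back to the south bank with Sol.  [the south bank: Alma, Faye, Sol | the north bank: Noor]
5. Courier goes to the north bank with Faye.  [the south bank: Alma, Sol | the north bank: Faye, Noor]
6. Courier goes back to the south bank alone.  [the south bank: Alma, Sol | the north bank: Faye, Noor]
7. Courier goes to the north bank with Alma.  [the south bank: Sol | the north bank: Alma, Faye, Noor]
8. Courier goes back to the south bank alone.  [the south bank: Sol | the north bank: Alma, Faye, Noor]
9. Courier goes to the north bank with Sol.  [the south bank: — | the north bank: Alma, Faye, Noor, Sol]

9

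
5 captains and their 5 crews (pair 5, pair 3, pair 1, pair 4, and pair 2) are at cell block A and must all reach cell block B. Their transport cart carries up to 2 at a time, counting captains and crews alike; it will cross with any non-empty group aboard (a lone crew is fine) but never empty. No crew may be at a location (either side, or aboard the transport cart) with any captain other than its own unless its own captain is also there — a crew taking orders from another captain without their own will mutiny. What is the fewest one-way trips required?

Following every safe sequence of crossings from the start, the most of the 10 that can be at cell block B as the transport cart arrives there on crossings 1, 3, 5, 7 is 2, 3, 4, 5 respectively; the best ever achieved is 5 of 10.
From crossing 9 on, no configuration arises that was not already reachable earlier: only 82 distinct safe configurations (who is on which side, and where the transport cart is) can ever be reached, none of them has everyone across, and every continuation just revisits them. So no valid plan exists.

impossible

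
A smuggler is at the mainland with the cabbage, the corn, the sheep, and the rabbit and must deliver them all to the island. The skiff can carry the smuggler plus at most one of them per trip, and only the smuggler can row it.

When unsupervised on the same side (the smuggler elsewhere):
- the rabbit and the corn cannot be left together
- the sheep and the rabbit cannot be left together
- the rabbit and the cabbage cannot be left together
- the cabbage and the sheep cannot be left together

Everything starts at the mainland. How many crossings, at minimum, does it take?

impossible

Whatever the first load, the items left behind include a forbidden pair without the smuggler. No opening move is safe, so no plan exists.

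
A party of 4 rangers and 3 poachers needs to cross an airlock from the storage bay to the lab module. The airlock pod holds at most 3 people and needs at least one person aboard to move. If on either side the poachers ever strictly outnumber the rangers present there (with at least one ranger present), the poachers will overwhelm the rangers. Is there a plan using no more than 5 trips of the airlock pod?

Yes — this plan uses 5 crossings (≤ 5):
1. 3 poachers → the lab module.  (the storage bay: 4R 0P; the lab module: 0R 3P)
2. 1 poacher ← the storage bay.  (the storage bay: 4R 1P; the lab module: 0R 2P)
3. 3 rangers → the lab module.  (the storage bay: 1R 1P; the lab module: 3R 2P)
4. 1 ranger ← the storage bay.  (the storage bay: 2R 1P; the lab module: 2R 2P)
5. 2 rangers and 1 poacher → the lab module.  (the storage bay: 0R 0P; the lab module: 4R 3P)

Yes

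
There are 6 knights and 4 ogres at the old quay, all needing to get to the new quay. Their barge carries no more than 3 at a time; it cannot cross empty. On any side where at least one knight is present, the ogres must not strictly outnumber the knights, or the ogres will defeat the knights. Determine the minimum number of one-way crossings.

9

Counting alone: each trip to the new quay takes at most 3 across and each return brings at least 1 back, so after t trips out (and t−1 returns) at most 3t − (t−1) of the 10 are across; that first reaches 10 at t = 5, so at least 9 crossings are needed.
The plan below uses exactly 9 crossings, so it is optimal:
1. 2 ogres → the new quay.  (the old quay: 6K 2O; the new quay: 0K 2O)
2. 1 ogre ← the old quay.  (the old quay: 6K 3O; the new quay: 0K 1O)
3. 3 ogres → the new quay.  (the old quay: 6K 0O; the new quay: 0K 4O)
4. 1 ogre ← the old quay.  (the old quay: 6K 1O; the new quay: 0K 3O)
5. 3 knights → the new quay.  (the old quay: 3K 1O; the new quay: 3K 3O)
6. 1 ogre ← the old quay.  (the old quay: 3K 2O; the new quay: 3K 2O)
7. 1 knight and 2 ogres → the new quay.  (the old quay: 2K 0O; the new quay: 4K 4O)
8. 1 ogre ← the old quay.  (the old quay: 2K 1O; the new quay: 4K 3O)
9. 2 knights and 1 ogre → the new quay.  (the old quay: 0K 0O; the new quay: 6K 4O)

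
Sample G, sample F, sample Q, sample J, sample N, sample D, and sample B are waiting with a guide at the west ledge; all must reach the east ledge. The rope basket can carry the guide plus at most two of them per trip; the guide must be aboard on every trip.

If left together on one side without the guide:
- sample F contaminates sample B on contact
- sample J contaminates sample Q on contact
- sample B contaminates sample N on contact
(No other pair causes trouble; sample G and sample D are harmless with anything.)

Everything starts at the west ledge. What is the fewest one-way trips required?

7

Counting alone: the guide can take at most 2 across per trip to the east ledge, so moving all 7 needs at least 4 loaded trips out, with a return between consecutive ones — at least 7 crossings.
The plan below uses exactly 7 crossings, so it is optimal:
1. Guide goes to the east ledge with sample B and sample Q.
2. Guide goes back to the west ledge alone.
3. Guide goes to the east ledge with sample F and sample G.
4. Guide goes back to the west ledge with sample B.
5. Guide goes to the east ledge with sample D and sample N.
6. Guide goes back to the west ledge alone.
7. Guide goes to the east ledge with sample B and sample J.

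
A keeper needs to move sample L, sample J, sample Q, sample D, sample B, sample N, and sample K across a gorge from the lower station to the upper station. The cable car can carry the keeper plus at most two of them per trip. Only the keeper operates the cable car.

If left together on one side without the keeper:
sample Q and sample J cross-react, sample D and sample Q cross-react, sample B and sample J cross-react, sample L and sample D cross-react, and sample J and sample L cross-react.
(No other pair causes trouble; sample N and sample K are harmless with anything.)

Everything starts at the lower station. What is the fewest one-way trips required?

Counting alone: the keeper can take at most 2 across per trip to the upper station, so moving all 7 needs at least 4 loaded trips out, with a return between consecutive ones — at least 7 crossings.
The safety rule pushes this higher. Following every safe sequence of crossings, the most of the 7 that can be at the upper station as the cable car arrives there on crossing 7 is 6 — never all 7.
So no plan with fewer than 9 crossings exists, and this one achieves 9:
1. Keeper goes to the upper station with sample D and sample J.  [the lower station: sample B, sample K, sample L, sample N, sample Q | the upper station: sample D, sample J]
2. Keeper goes back to the lower station alone.  [the lower station: sample B, sample K, sample L, sample N, sample Q | the upper station: sample D, sample J]
3. Keeper goes to the upper station with sample L.  [the lower station: sample B, sample K, sample N, sample Q | the upper station: sample D, sample J, sample L]
4. Keeper goes back to the lower station with sample D and sample J.  [the lower station: sample B, sample D, sample J, sample K, sample N, sample Q | the upper station: sample L]
5. Keeper goes to the upper station with sample B and sample Q.  [the lower station: sample D, sample J, sample K, sample N | the upper station: sample B, sample L, sample Q]
6. Keeper goes back to the lower station alone.  [the lower station: sample D, sample J, sample K, sample N | the upper station: sample B, sample L, sample Q]
7. Keeper goes to the upper station with sample K and sample N.  [the lower station: sample D, sample J | the upper station: sample B, sample K, sample L, sample N, sample Q]
8. Keeper goes back to the lower station alone.  [the lower station: sample D, sample J | the upper station: sample B, sample K, sample L, sample N, sample Q]
9. Keeper goes to the upper station with sample D and sample J.  [the lower station: — | the upper station: sample B, sample D, sample J, sample K, sample L, sample N, sample Q]

9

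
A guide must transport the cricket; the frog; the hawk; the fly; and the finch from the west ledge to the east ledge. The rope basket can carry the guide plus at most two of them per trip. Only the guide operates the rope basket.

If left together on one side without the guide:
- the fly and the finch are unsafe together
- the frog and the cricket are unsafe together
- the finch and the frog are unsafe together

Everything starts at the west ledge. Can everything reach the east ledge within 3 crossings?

Counting alone: the guide can take at most 2 across per trip to the east ledge, so moving all 5 needs at least 3 loaded trips out, with a return between consecutive ones — at least 5 crossings.
Since 3 < 5, 3 crossings cannot be enough. (The shortest complete plan in fact takes 5:)
1. Guide goes to the east ledge with the cricket and the finch.  [the west ledge: the fly, the frog, the hawk | the east ledge: the cricket, the finch]
2. Guide goes back to the west ledge alone.  [the west ledge: the fly, the frog, the hawk | the east ledge: the cricket, the finch]
3. Guide goes to the east ledge with the hawk.  [the west ledge: the fly, the frog | the east ledge: the cricket, the finch, the hawk]
4. Guide goes back to the west ledge alone.  [the west ledge: the fly, the frog | the east ledge: the cricket, the finch, the hawk]
5. Guide goes to the east ledge with the fly and the frog.  [the west ledge: — | the east ledge: the cricket, the finch, the fly, the frog, the hawk]

No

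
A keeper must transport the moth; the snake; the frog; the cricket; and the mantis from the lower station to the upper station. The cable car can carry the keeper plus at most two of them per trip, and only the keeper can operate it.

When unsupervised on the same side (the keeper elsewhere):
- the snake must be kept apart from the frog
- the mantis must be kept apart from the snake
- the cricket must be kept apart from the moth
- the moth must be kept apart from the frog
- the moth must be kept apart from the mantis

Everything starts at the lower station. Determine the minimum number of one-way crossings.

Counting alone: the keeper can take at most 2 across per trip to the upper station, so moving all 5 needs at least 3 loaded trips out, with a return between consecutive ones — at least 5 crossings.
The safety rule pushes this higher. Following every safe sequence of crossings, the most of the 5 that can be at the upper station as the cable car arrives there on crossing 5 is 4 — never all 5.
So no plan with fewer than 7 crossings exists, and this one achieves 7:
1. Keeper goes to the upper station with the moth and the snake.  [the lower station: the cricket, the frog, the mantis | the upper station: the moth, the snake]
2. Keeper goes back to the lower station alone.  [the lower station: the cricket, the frog, the mantis | the upper station: the moth, the snake]
3. Keeper goes to the upper station with the frog.  [the lower station: the cricket, the mantis | the upper station: the frog, the moth, the snake]
4. Keeper goes back to the lower station with the moth and the snake.  [the lower station: the cricket, the mantis, the moth, the snake | the upper station: the frog]
5. Keeper goes to the upper station with the cricket and the mantis.  [the lower station: the moth, the snake | the upper station: the cricket, the frog, the mantis]
6. Keeper goes back to the lower station alone.  [the lower station: the moth, the snake | the upper station: the cricket, the frog, the mantis]
7. Keeper goes to the upper station with the moth and the snake.  [the lower station: — | the upper station: the cricket, the frog, the mantis, the moth, the snake]

7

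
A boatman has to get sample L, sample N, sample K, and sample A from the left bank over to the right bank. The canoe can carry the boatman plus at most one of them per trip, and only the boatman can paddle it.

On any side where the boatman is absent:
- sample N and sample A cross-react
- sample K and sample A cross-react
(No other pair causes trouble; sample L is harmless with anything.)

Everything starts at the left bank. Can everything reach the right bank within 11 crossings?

Yes — this plan uses 9 crossings (≤ 11):
1. Boatman goes to the right bank with sample A.  [the left bank: sample K, sample L, sample N | the right bank: sample A]
2. Boatman goes back to the left bank alone.  [the left bank: sample K, sample L, sample N | the right bank: sample A]
3. Boatman goes to the right bank with sample L.  [the left bank: sample K, sample N | the right bank: sample A, sample L]
4. Boatman goes back to the left bank alone.  [the left bank: sample K, sample N | the right bank: sample A, sample L]
5. Boatman goes to the right bank with sample N.  [the left bank: sample K | the right bank: sample A, sample L, sample N]
6. Boatman goes back to the left bank with sample A.  [the left bank: sample A, sample K | the right bank: sample L, sample N]
7. Boatman goes to the right bank with sample K.  [the left bank: sample A | the right bank: sample K, sample L, sample N]
8. Boatman goes back to the left bank alone.  [the left bank: sample A | the right bank: sample K, sample L, sample N]
9. Boatman goes to the right bank with sample A.  [the left bank: — | the right bank: sample A, sample K, sample L, sample N]

Yes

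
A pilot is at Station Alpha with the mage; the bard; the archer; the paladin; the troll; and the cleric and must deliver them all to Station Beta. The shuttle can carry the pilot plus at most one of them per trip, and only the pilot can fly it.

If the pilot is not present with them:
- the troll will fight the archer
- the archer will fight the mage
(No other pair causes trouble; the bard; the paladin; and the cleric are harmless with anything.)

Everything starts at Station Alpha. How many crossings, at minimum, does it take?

Counting alone: the pilot can take at most 1 across per trip to Station Beta, so moving all 6 needs at least 6 loaded trips out, with a return between consecutive ones — at least 11 crossings.
The safety rule pushes this higher. Following every safe sequence of crossings, the most of the 6 that can be at Station Beta as the shuttle arrives there on crossing 11 is 5 — never all 6.
So no plan with fewer than 13 crossings exists, and this one achieves 13:
1. Pilot goes to Station Beta with the archer.
2. Pilot goes back to Station Alpha alone.
3. Pilot goes to Station Beta with the mage.
4. Pilot goes back to Station Alpha with the archer.
5. Pilot goes to Station Beta with the troll.
6. Pilot goes back to Station Alpha alone.
7. Pilot goes to Station Beta with the bard.
8. Pilot goes back to Station Alpha alone.
9. Pilot goes to Station Beta with the paladin.
10. Pilot goes back to Station Alpha alone.
11. Pilot goes to Station Beta with the cleric.
12. Pilot goes back to Station Alpha alone.
13. Pilot goes to Station Beta with the archer.

13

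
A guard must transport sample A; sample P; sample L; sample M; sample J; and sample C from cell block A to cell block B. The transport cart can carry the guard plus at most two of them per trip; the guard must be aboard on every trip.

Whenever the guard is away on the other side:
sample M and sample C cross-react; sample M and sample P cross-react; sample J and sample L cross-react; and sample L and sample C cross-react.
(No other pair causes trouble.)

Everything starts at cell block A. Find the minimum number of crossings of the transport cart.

7

Counting alone: the guard can take at most 2 across per trip to cell block B, so moving all 6 needs at least 3 loaded trips out, with a return between consecutive ones — at least 5 crossings.
The safety rule pushes this higher. Following every safe sequence of crossings, the most of the 6 that can be at cell block B as the transport cart arrives there on crossing 5 is 5 — never all 6.
So no plan with fewer than 7 crossings exists, and this one achieves 7:
1. Guard goes to cell block B with sample L and sample M.
2. Guard goes back to cell block A alone.
3. Guard goes to cell block B with sample A and sample P.
4. Guard goes back to cell block A with sample M.
5. Guard goes to cell block B with sample C and sample J.
6. Guard goes back to cell block A with sample L.
7. Guard goes to cell block B with sample L and sample M.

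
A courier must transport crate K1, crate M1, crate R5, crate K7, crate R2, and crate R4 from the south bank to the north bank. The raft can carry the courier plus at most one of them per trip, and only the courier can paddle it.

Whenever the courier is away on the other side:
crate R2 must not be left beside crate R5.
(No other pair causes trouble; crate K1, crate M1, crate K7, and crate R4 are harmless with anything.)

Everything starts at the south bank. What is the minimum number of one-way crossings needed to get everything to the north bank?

11

Counting alone: the courier can take at most 1 across per trip to the north bank, so moving all 6 needs at least 6 loaded trips out, with a return between consecutive ones — at least 11 crossings.
The plan below uses exactly 11 crossings, so it is optimal:
1. Courier goes to the north bank with crate R5.  [the south bank: crate K1, crate K7, crate M1, crate R2, crate R4 | the north bank: crate R5]
2. Courier goes back to the south bank alone.  [the south bank: crate K1, crate K7, crate M1, crate R2, crate R4 | the north bank: crate R5]
3. Courier goes to the north bank with crate K1.  [the south bank: crate K7, crate M1, crate R2, crate R4 | the north bank: crate K1, crate R5]
4. Courier goes back to the south bank alone.  [the south bank: crate K7, crate M1, crate R2, crate R4 | the north bank: crate K1, crate R5]
5. Courier goes to the north bank with crate M1.  [the south bank: crate K7, crate R2, crate R4 | the north bank: crate K1, crate M1, crate R5]
6. Courier goes back to the south bank alone.  [the south bank: crate K7, crate R2, crate R4 | the north bank: crate K1, crate M1, crate R5]
7. Courier goes to the north bank with crate K7.  [the south bank: crate R2, crate R4 | the north bank: crate K1, crate K7, crate M1, crate R5]
8. Courier goes back to the south bank alone.  [the south bank: crate R2, crate R4 | the north bank: crate K1, crate K7, crate M1, crate R5]
9. Courier goes to the north bank with crate R4.  [the south bank: crate R2 | the north bank: crate K1, crate K7, crate M1, crate R4, crate R5]
10. Courier goes back to the south bank alone.  [the south bank: crate R2 | the north bank: crate K1, crate K7, crate M1, crate R4, crate R5]
11. Courier goes to the north bank with crate R2.  [the south bank: — | the north bank: crate K1, crate K7, crate M1, crate R2, crate R4, crate R5]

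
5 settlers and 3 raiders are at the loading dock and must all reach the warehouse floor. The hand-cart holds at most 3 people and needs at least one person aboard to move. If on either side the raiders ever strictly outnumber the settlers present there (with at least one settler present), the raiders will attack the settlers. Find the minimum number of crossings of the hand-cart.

Counting alone: each trip to the warehouse floor takes at most 3 across and each return brings at least 1 back, so after t trips out (and t−1 returns) at most 3t − (t−1) of the 8 are across; that first reaches 8 at t = 4, so at least 7 crossings are needed.
The plan below uses exactly 7 crossings, so it is optimal:
1. 2 raiders → the warehouse floor.  (the loading dock: 5S 1R; the warehouse floor: 0S 2R)
2. 1 raider ← the loading dock.  (the loading dock: 5S 2R; the warehouse floor: 0S 1R)
3. 2 settlers and 1 raider → the warehouse floor.  (the loading dock: 3S 1R; the warehouse floor: 2S 2R)
4. 1 raider ← the loading dock.  (the loading dock: 3S 2R; the warehouse floor: 2S 1R)
5. 1 settler and 2 raiders → the warehouse floor.  (the loading dock: 2S 0R; the warehouse floor: 3S 3R)
6. 1 raider ← the loading dock.  (the loading dock: 2S 1R; the warehouse floor: 3S 2R)
7. 2 settlers and 1 raider → the warehouse floor.  (the loading dock: 0S 0R; the warehouse floor: 5S 3R)

7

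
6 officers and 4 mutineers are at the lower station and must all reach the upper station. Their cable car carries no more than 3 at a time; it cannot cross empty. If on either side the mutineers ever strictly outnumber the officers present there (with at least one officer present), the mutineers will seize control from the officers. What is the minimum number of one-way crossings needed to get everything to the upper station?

Counting alone: each trip to the upper station takes at most 3 across and each return brings at least 1 back, so after t trips out (and t−1 returns) at most 3t − (t−1) of the 10 are across; that first reaches 10 at t = 5, so at least 9 crossings are needed.
The plan below uses exactly 9 crossings, so it is optimal:
1. 2 mutineers → the upper station.  (the lower station: 6O 2M; the upper station: 0O 2M)
2. 1 mutineer ← the lower station.  (the lower station: 6O 3M; the upper station: 0O 1M)
3. 3 mutineers → the upper station.  (the lower station: 6O 0M; the upper station: 0O 4M)
4. 1 mutineer ← the lower station.  (the lower station: 6O 1M; the upper station: 0O 3M)
5. 3 officers → the upper station.  (the lower station: 3O 1M; the upper station: 3O 3M)
6. 1 mutineer ← the lower station.  (the lower station: 3O 2M; the upper station: 3O 2M)
7. 1 officer and 2 mutineers → the upper station.  (the lower station: 2O 0M; the upper station: 4O 4M)
8. 1 mutineer ← the lower station.  (the lower station: 2O 1M; the upper station: 4O 3M)
9. 2 officers and 1 mutineer → the upper station.  (the lower station: 0O 0M; the upper station: 6O 4M)

9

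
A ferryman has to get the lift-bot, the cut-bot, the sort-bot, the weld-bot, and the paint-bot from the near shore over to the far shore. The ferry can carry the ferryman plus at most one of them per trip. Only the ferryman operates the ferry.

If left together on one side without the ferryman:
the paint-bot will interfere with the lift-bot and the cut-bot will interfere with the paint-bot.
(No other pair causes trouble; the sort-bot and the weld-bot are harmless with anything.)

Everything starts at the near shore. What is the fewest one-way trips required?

11

Counting alone: the ferryman can take at most 1 across per trip to the far shore, so moving all 5 needs at least 5 loaded trips out, with a return between consecutive ones — at least 9 crossings.
The safety rule pushes this higher. Following every safe sequence of crossings, the most of the 5 that can be at the far shore as the ferry arrives there on crossing 9 is 4 — never all 5.
So no plan with fewer than 11 crossings exists, and this one achieves 11:
1. Ferryman goes to the far shore with the paint-bot.
2. Ferryman goes back to the near shore alone.
3. Ferryman goes to the far shore with the lift-bot.
4. Ferryman goes back to the near shore with the paint-bot.
5. Ferryman goes to the far shore with the cut-bot.
6. Ferryman goes back to the near shore alone.
7. Ferryman goes to the far shore with the sort-bot.
8. Ferryman goes back to the near shore alone.
9. Ferryman goes to the far shore with the weld-bot.
10. Ferryman goes back to the near shore alone.
11. Ferryman goes to the far shore with the paint-bot.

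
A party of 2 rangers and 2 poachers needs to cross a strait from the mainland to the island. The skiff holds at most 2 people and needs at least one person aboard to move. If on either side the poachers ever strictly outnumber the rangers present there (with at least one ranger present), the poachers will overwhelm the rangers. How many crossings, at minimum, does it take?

5

Counting alone: each trip to the island takes at most 2 across and each return brings at least 1 back, so after t trips out (and t−1 returns) at most 2t − (t−1) of the 4 are across; that first reaches 4 at t = 3, so at least 5 crossings are needed.
The plan below uses exactly 5 crossings, so it is optimal:
1. 2 poachers → the island.  (the mainland: 2R 0P; the island: 0R 2P)
2. 1 poacher ← the mainland.  (the mainland: 2R 1P; the island: 0R 1P)
3. 2 rangers → the island.  (the mainland: 0R 1P; the island: 2R 1P)
4. 1 poacher ← the mainland.  (the mainland: 0R 2P; the island: 2R 0P)
5. 2 poachers → the island.  (the mainland: 0R 0P; the island: 2R 2P)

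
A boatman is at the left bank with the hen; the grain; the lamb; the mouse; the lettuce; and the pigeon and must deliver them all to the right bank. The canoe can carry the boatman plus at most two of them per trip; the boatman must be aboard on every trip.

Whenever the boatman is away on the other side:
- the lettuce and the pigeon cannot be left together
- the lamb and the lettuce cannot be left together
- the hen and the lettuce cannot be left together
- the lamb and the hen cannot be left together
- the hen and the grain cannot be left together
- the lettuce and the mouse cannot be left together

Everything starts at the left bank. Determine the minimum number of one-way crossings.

9

Counting alone: the boatman can take at most 2 across per trip to the right bank, so moving all 6 needs at least 3 loaded trips out, with a return between consecutive ones — at least 5 crossings.
The safety rule pushes this higher. Following every safe sequence of crossings, the most of the 6 that can be at the right bank as the canoe arrives there on crossings 5, 7 is 4, 5 respectively — never all 6.
So no plan with fewer than 9 crossings exists, and this one achieves 9:
1. Boatman goes to the right bank with the hen and the lettuce.
2. Boatman goes back to the left bank with the hen.
3. Boatman goes to the right bank with the grain and the hen.
4. Boatman goes back to the left bank with the hen.
5. Boatman goes to the right bank with the lamb and the mouse.
6. Boatman goes back to the left bank with the lettuce.
7. Boatman goes to the right bank with the hen and the pigeon.
8. Boatman goes back to the left bank with the hen.
9. Boatman goes to the right bank with the hen and the lettuce.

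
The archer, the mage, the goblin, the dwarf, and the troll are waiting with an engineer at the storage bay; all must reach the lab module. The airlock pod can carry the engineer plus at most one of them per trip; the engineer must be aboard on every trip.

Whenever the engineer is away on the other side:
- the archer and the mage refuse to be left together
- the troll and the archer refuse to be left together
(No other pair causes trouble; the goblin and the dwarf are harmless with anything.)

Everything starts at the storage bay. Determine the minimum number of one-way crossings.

Counting alone: the engineer can take at most 1 across per trip to the lab module, so moving all 5 needs at least 5 loaded trips out, with a return between consecutive ones — at least 9 crossings.
The safety rule pushes this higher. Following every safe sequence of crossings, the most of the 5 that can be at the lab module as the airlock pod arrives there on crossing 9 is 4 — never all 5.
So no plan with fewer than 11 crossings exists, and this one achieves 11:
1. Engineer goes to the lab module with the archer.  [the storage bay: the dwarf, the goblin, the mage, the troll | the lab module: the archer]
2. Engineer goes back to the storage bay alone.  [the storage bay: the dwarf, the goblin, the mage, the troll | the lab module: the archer]
3. Engineer goes to the lab module with the mage.  [the storage bay: the dwarf, the goblin, the troll | the lab module: the archer, the mage]
4. Engineer goes back to the storage bay with the archer.  [the storage bay: the archer, the dwarf, the goblin, the troll | the lab module: the mage]
5. Engineer goes to the lab module with the troll.  [the storage bay: the archer, the dwarf, the goblin | the lab module: the mage, the troll]
6. Engineer goes back to the storage bay alone.  [the storage bay: the archer, the dwarf, the goblin | the lab module: the mage, the troll]
7. Engineer goes to the lab module with the goblin.  [the storage bay: the archer, the dwarf | the lab module: the goblin, the mage, the troll]
8. Engineer goes back to the storage bay alone.  [the storage bay: the archer, the dwarf | the lab module: the goblin, the mage, the troll]
9. Engineer goes to the lab module with the dwarf.  [the storage bay: the archer | the lab module: the dwarf, the goblin, the mage, the troll]
10. Engineer goes back to the storage bay alone.  [the storage bay: the archer | the lab module: the dwarf, the goblin, the mage, the troll]
11. Engineer goes to the lab module with the archer.  [the storage bay: — | the lab module: the archer, the dwarf, the goblin, the mage, the troll]

11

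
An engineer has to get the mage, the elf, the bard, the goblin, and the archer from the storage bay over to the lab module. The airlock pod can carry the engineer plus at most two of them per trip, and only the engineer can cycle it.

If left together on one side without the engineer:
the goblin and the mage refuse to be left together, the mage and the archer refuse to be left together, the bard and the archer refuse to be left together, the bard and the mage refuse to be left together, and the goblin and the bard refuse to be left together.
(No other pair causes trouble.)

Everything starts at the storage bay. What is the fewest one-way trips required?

Counting alone: the engineer can take at most 2 across per trip to the lab module, so moving all 5 needs at least 3 loaded trips out, with a return between consecutive ones — at least 5 crossings.
The safety rule pushes this higher. Following every safe sequence of crossings, the most of the 5 that can be at the lab module as the airlock pod arrives there on crossing 5 is 4 — never all 5.
So no plan with fewer than 7 crossings exists, and this one achieves 7:
1. Engineer goes to the lab module with the bard and the mage.
2. Engineer goes back to the storage bay with the mage.
3. Engineer goes to the lab module with the elf and the mage.
4. Engineer goes back to the storage bay with the mage.
5. Engineer goes to the lab module with the archer and the goblin.
6. Engineer goes back to the storage bay with the bard.
7. Engineer goes to the lab module with the bard and the mage.

7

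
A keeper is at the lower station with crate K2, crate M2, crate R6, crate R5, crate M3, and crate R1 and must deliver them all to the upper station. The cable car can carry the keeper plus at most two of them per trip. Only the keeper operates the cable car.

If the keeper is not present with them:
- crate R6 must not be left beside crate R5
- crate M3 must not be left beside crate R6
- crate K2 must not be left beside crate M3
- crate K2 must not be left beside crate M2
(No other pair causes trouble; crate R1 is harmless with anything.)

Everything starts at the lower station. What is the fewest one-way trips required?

7

Counting alone: the keeper can take at most 2 across per trip to the upper station, so moving all 6 needs at least 3 loaded trips out, with a return between consecutive ones — at least 5 crossings.
The safety rule pushes this higher. Following every safe sequence of crossings, the most of the 6 that can be at the upper station as the cable car arrives there on crossing 5 is 5 — never all 6.
So no plan with fewer than 7 crossings exists, and this one achieves 7:
1. Keeper goes to the upper station with crate K2 and crate R6.
2. Keeper goes back to the lower station alone.
3. Keeper goes to the upper station with crate M2 and crate R5.
4. Keeper goes back to the lower station with crate K2 and crate R6.
5. Keeper goes to the upper station with crate M3 and crate R1.
6. Keeper goes back to the lower station alone.
7. Keeper goes to the upper station with crate K2 and crate R6.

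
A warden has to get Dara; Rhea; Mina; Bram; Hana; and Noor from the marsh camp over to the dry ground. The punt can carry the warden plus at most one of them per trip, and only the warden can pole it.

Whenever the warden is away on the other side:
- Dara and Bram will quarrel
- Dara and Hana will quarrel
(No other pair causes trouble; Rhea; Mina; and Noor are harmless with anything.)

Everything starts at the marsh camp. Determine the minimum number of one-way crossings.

Counting alone: the warden can take at most 1 across per trip to the dry ground, so moving all 6 needs at least 6 loaded trips out, with a return between consecutive ones — at least 11 crossings.
The safety rule pushes this higher. Following every safe sequence of crossings, the most of the 6 that can be at the dry ground as the punt arrives there on crossing 11 is 5 — never all 6.
So no plan with fewer than 13 crossings exists, and this one achieves 13:
1. Warden goes to the dry ground with Dara.
2. Warden goes back to the marsh camp alone.
3. Warden goes to the dry ground with Rhea.
4. Warden goes back to the marsh camp alone.
5. Warden goes to the dry ground with Mina.
6. Warden goes back to the marsh camp alone.
7. Warden goes to the dry ground with Bram.
8. Warden goes back to the marsh camp with Dara.
9. Warden goes to the dry ground with Hana.
10. Warden goes back to the marsh camp alone.
11. Warden goes to the dry ground with Noor.
12. Warden goes back to the marsh camp alone.
13. Warden goes to the dry ground with Dara.

13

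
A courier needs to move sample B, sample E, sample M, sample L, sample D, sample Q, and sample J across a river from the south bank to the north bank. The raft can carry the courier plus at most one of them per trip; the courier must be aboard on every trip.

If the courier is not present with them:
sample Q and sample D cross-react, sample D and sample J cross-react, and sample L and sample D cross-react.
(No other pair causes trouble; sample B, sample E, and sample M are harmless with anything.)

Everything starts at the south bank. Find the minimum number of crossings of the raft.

Following every safe sequence of crossings from the start, the most of the 7 that can be at the north bank as the raft arrives there on crossings 1, 3, 5, 7, 9 is 1, 2, 3, 4, 5 respectively; the best ever achieved is 5 of 7.
From crossing 11 on, no configuration arises that was not already reachable earlier: only 72 distinct safe configurations (who is on which side, and where the raft is) can ever be reached, none of them has everyone across, and every continuation just revisits them. So no valid plan exists.

impossible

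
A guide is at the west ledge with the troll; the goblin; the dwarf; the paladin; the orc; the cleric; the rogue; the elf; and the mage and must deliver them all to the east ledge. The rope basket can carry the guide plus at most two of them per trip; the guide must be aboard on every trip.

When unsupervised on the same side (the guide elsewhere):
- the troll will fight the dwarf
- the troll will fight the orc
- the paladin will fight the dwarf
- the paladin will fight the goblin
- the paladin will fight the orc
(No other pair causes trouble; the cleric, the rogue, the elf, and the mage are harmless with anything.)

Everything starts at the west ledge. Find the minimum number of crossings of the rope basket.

11

Counting alone: the guide can take at most 2 across per trip to the east ledge, so moving all 9 needs at least 5 loaded trips out, with a return between consecutive ones — at least 9 crossings.
The safety rule pushes this higher. Following every safe sequence of crossings, the most of the 9 that can be at the east ledge as the rope basket arrives there on crossing 9 is 8 — never all 9.
So no plan with fewer than 11 crossings exists, and this one achieves 11:
1. Guide goes to the east ledge with the paladin and the troll.  [the west ledge: the cleric, the dwarf, the elf, the goblin, the mage, the orc, the rogue | the east ledge: the paladin, the troll]
2. Guide goes back to the west ledge alone.  [the west ledge: the cleric, the dwarf, the elf, the goblin, the mage, the orc, the rogue | the east ledge: the paladin, the troll]
3. Guide goes to the east ledge with the goblin.  [the west ledge: the cleric, the dwarf, the elf, the mage, the orc, the rogue | the east ledge: the goblin, the paladin, the troll]
4. Guide goes back to the west ledge with the paladin.  [the west ledge: the cleric, the dwarf, the elf, the mage, the orc, the paladin, the rogue | the east ledge: the goblin, the troll]
5. Guide goes to the east ledge with the dwarf and the orc.  [the west ledge: the cleric, the elf, the mage, the paladin, the rogue | the east ledge: the dwarf, the goblin, the orc, the troll]
6. Guide goes back to the west ledge with the troll.  [the west ledge: the cleric, the elf, the mage, the paladin, the rogue, the troll | the east ledge: the dwarf, the goblin, the orc]
7. Guide goes to the east ledge with the cleric and the rogue.  [the west ledge: the elf, the mage, the paladin, the troll | the east ledge: the cleric, the dwarf, the goblin, the orc, the rogue]
8. Guide goes back to the west ledge alone.  [the west ledge: the elf, the mage, the paladin, the troll | the east ledge: the cleric, the dwarf, the goblin, the orc, the rogue]
9. Guide goes to the east ledge with the elf and the mage.  [the west ledge: the paladin, the troll | the east ledge: the cleric, the dwarf, the elf, the goblin, the mage, the orc, the rogue]
10. Guide goes back to the west ledge alone.  [the west ledge: the paladin, the troll | the east ledge: the cleric, the dwarf, the elf, the goblin, the mage, the orc, the rogue]
11. Guide goes to the east ledge with the paladin and the troll.  [the west ledge: — | the east ledge: the cleric, the dwarf, the elf, the goblin, the mage, the orc, the paladin, the rogue, the troll]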